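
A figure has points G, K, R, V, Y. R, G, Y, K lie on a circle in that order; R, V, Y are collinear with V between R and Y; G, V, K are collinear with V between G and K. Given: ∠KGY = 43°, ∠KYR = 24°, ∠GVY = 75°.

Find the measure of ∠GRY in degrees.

1. ∠KGR = 24°  [same arc RK]
2. ∠GVR = 105°  [linear pair at V on RY]
3. ∠GRY = 51°  [△RVG]

∠GRY = 51°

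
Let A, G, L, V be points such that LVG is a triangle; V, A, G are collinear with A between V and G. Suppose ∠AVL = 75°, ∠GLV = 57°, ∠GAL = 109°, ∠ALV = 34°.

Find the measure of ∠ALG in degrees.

∠ALG = 23°

1. ∠GVL = 75°  [A on ray VG]
2. ∠LGV = 48°  [△LVG]
3. ∠AGL = 48°  [A on ray GV]
4. ∠ALG = 23°  [△LAG]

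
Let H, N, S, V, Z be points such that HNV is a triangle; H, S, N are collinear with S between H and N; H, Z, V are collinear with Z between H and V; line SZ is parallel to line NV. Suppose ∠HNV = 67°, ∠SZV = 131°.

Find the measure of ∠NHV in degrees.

∠NHV = 64°

1. ∠HSZ = 67°  [SZ∥NV, corresponding at S]
2. ∠HZS = 49°  [linear pair at Z on HV]
3. ∠SHZ = 64°  [△HSZ]
4. ∠NHV = 64°  [S on HN, Z on HV]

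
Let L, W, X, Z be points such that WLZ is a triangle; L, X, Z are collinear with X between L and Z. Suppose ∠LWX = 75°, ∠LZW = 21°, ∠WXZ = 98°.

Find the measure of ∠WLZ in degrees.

1. ∠LXW = 82°  [linear pair at X on LZ]
2. ∠WLX = 23°  [△WLX]
3. ∠WLZ = 23°  [X on ray LZ]

∠WLZ = 23°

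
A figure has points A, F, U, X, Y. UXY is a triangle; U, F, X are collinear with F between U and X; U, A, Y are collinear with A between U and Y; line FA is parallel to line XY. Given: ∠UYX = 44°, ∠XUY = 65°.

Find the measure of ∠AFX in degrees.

∠AFX = 109°

1. ∠UXY = 71°  [△UXY]
2. ∠AFU = 71°  [FA∥XY, corresponding at F]
3. ∠AFX = 109°  [linear pair at F on UX]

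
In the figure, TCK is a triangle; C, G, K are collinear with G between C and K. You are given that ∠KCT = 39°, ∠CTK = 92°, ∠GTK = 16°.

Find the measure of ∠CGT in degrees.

∠CGT = 65°

1. ∠CKT = 49°  [△TCK]
2. ∠GKT = 49°  [G on ray KC]
3. ∠KGT = 115°  [△TGK]
4. ∠CGT = 65°  [linear pair at G on CK]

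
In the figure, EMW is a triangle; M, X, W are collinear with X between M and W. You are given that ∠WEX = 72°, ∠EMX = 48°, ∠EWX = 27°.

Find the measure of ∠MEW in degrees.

∠MEW = 105°

1. ∠EMW = 48°  [X on ray MW]
2. ∠EWM = 27°  [X on ray WM]
3. ∠MEW = 105°  [△EMW]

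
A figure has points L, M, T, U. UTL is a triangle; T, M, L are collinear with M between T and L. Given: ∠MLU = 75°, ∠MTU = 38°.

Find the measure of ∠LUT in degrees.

1. ∠TLU = 75°  [M on ray LT]
2. ∠LTU = 38°  [M on ray TL]
3. ∠LUT = 67°  [△UTL]

∠LUT = 67°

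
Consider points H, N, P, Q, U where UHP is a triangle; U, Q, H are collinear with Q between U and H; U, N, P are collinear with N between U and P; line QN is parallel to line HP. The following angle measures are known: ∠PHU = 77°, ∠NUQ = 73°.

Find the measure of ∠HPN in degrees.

∠HPN = 30°

1. ∠NQU = 77°  [QN∥HP, corresponding at Q]
2. ∠QNU = 30°  [△UQN]
3. ∠PNQ = 150°  [linear pair at N on UP]
4. ∠HPN = 30°  [QN∥HP, co-interior at P–N]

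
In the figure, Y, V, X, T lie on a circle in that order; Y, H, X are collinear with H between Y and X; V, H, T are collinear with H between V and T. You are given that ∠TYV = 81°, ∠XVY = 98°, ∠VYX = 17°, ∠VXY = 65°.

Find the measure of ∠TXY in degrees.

∠TXY = 34°

1. ∠VTY = 65°  [same arc YV]
2. ∠TVY = 34°  [△YVT]
3. ∠TXY = 34°  [same arc YT]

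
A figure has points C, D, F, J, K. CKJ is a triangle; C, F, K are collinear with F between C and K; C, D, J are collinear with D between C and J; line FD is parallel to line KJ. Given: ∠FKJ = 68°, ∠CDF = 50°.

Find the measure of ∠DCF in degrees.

∠DCF = 62°

1. ∠CKJ = 68°  [F on ray KC]
2. ∠CJK = 50°  [FD∥KJ, corresponding at D]
3. ∠JCK = 62°  [△CKJ]
4. ∠DCF = 62°  [F on CK, D on CJ]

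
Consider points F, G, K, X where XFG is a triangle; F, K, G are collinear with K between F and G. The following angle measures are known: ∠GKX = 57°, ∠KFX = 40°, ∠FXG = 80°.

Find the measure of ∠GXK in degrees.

1. ∠GFX = 40°  [K on ray FG]
2. ∠FGX = 60°  [△XFG]
3. ∠KGX = 60°  [K on ray GF]
4. ∠GXK = 63°  [△XKG]

∠GXK = 63°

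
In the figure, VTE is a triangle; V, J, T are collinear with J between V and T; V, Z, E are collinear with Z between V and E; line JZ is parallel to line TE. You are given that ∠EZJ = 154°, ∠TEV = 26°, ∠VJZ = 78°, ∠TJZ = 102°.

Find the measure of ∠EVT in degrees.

1. ∠JZV = 26°  [linear pair at Z on VE]
2. ∠JVZ = 76°  [△VJZ]
3. ∠EVT = 76°  [J on VT, Z on VE]

∠EVT = 76°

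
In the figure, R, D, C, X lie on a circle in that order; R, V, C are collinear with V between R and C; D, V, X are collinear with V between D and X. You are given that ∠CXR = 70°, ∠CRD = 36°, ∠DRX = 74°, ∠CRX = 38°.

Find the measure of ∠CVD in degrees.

∠CVD = 108°

1. ∠CDR = 110°  [cyclic RDCX, opposite ∠D+∠X]
2. ∠DCR = 34°  [△RDC]
3. ∠CDX = 38°  [same arc CX]
4. ∠CVD = 108°  [△DVC]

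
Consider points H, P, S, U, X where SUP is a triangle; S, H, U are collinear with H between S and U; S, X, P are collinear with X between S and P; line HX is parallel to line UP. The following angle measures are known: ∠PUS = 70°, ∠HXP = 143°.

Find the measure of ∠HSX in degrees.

∠HSX = 73°

1. ∠SHX = 70°  [HX∥UP, corresponding at H]
2. ∠HXS = 37°  [linear pair at X on SP]
3. ∠HSX = 73°  [△SHX]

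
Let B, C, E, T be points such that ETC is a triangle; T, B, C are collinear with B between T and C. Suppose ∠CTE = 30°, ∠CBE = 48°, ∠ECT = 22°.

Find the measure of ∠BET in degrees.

∠BET = 18°

1. ∠BTE = 30°  [B on ray TC]
2. ∠EBT = 132°  [linear pair at B on TC]
3. ∠BET = 18°  [△ETB]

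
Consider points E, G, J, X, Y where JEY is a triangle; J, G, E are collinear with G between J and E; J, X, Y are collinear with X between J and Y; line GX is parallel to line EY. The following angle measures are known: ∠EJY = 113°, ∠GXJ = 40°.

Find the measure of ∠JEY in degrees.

1. ∠GJX = 113°  [G on JE, X on JY]
2. ∠JGX = 27°  [△JGX]
3. ∠JEY = 27°  [GX∥EY, corresponding at G]

∠JEY = 27°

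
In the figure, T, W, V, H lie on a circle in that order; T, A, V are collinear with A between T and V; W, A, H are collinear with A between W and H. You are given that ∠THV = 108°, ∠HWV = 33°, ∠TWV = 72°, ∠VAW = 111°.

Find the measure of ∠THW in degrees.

∠THW = 36°

1. ∠HTV = 33°  [same arc VH]
2. ∠HAT = 111°  [vertical angles at A]
3. ∠THW = 36°  [△TAH]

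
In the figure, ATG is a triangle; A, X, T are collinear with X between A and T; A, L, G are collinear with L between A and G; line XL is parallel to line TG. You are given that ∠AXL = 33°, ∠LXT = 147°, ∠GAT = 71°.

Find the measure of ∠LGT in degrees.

1. ∠ATG = 33°  [XL∥TG, corresponding at X]
2. ∠AGT = 76°  [△ATG]
3. ∠LGT = 76°  [L on ray GA]

∠LGT = 76°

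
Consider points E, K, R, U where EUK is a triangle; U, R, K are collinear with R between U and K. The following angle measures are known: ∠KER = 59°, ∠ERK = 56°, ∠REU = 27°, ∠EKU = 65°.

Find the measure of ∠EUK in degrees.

1. ∠ERU = 124°  [linear pair at R on UK]
2. ∠EUR = 29°  [△EUR]
3. ∠EUK = 29°  [R on ray UK]

∠EUK = 29°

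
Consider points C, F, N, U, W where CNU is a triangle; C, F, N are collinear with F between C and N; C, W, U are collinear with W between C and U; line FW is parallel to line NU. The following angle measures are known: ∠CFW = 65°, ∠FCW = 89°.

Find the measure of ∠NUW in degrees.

1. ∠CWF = 26°  [△CFW]
2. ∠FWU = 154°  [linear pair at W on CU]
3. ∠NUW = 26°  [FW∥NU, co-interior at U–W]

∠NUW = 26°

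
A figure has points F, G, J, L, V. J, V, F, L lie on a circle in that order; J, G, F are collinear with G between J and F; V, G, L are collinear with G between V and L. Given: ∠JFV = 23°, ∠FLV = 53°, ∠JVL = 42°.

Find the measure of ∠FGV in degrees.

1. ∠FJV = 53°  [same arc VF]
2. ∠JGV = 85°  [△JGV]
3. ∠FGV = 95°  [linear pair at G on JF]

∠FGV = 95°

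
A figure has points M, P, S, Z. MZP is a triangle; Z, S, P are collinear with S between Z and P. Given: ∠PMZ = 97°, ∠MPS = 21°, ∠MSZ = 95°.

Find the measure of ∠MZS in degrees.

1. ∠MPZ = 21°  [S on ray PZ]
2. ∠MZP = 62°  [△MZP]
3. ∠MZS = 62°  [S on ray ZP]

∠MZS = 62°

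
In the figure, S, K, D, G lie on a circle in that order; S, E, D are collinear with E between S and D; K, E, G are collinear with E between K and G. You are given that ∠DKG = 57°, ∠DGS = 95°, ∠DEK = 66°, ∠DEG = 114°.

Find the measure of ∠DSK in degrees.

∠DSK = 38°

1. ∠KDS = 57°  [△KED]
2. ∠DKS = 85°  [cyclic SKDG, opposite ∠K+∠G]
3. ∠DSK = 38°  [△SKD]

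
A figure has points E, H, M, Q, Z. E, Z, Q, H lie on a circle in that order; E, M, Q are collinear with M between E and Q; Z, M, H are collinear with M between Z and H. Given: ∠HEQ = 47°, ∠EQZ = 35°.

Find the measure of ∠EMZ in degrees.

1. ∠HZQ = 47°  [same arc QH]
2. ∠QMZ = 98°  [△ZMQ]
3. ∠EMZ = 82°  [linear pair at M on EQ]

∠EMZ = 82°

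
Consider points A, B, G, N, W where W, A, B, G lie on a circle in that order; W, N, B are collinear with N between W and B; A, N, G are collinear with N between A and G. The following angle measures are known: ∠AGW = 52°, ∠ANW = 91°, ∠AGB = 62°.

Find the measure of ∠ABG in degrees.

∠ABG = 79°

1. ∠ABW = 52°  [same arc WA]
2. ∠ANB = 89°  [linear pair at N on WB]
3. ∠BAG = 39°  [△ANB]
4. ∠ABG = 79°  [△ABG]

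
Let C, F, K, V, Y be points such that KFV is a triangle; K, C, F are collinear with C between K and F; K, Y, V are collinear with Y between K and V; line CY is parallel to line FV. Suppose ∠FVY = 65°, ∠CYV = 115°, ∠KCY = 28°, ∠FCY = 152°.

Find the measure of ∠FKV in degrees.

∠FKV = 87°

1. ∠FVK = 65°  [Y on ray VK]
2. ∠KFV = 28°  [CY∥FV, corresponding at C]
3. ∠FKV = 87°  [△KFV]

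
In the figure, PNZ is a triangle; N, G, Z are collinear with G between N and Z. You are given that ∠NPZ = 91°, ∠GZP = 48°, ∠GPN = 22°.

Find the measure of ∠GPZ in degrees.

∠GPZ = 69°

1. ∠NZP = 48°  [G on ray ZN]
2. ∠PNZ = 41°  [△PNZ]
3. ∠GNP = 41°  [G on ray NZ]
4. ∠NGP = 117°  [△PNG]
5. ∠PGZ = 63°  [linear pair at G on NZ]
6. ∠GPZ = 69°  [△PGZ]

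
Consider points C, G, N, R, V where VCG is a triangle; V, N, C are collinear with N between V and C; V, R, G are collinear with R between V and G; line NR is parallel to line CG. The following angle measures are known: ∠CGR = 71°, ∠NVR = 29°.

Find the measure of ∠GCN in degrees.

∠GCN = 80°

1. ∠CGV = 71°  [R on ray GV]
2. ∠CVG = 29°  [N on VC, R on VG]
3. ∠GCV = 80°  [△VCG]
4. ∠GCN = 80°  [N on ray CV]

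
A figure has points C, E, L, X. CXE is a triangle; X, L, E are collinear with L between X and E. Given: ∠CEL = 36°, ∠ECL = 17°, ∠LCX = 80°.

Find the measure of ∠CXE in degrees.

∠CXE = 47°

1. ∠CLE = 127°  [△CLE]
2. ∠CLX = 53°  [linear pair at L on XE]
3. ∠CXL = 47°  [△CXL]
4. ∠CXE = 47°  [L on ray XE]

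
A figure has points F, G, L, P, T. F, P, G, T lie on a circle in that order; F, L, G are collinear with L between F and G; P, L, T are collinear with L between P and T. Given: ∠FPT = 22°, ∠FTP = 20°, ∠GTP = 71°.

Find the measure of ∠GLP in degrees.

∠GLP = 93°

1. ∠GFP = 71°  [same arc PG]
2. ∠FLP = 87°  [△FLP]
3. ∠GLP = 93°  [linear pair at L on FG]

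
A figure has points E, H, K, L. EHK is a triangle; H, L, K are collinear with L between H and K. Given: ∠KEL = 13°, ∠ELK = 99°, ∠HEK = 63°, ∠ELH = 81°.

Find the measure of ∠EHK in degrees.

∠EHK = 49°

1. ∠EKL = 68°  [△ELK]
2. ∠EKH = 68°  [L on ray KH]
3. ∠EHK = 49°  [△EHK]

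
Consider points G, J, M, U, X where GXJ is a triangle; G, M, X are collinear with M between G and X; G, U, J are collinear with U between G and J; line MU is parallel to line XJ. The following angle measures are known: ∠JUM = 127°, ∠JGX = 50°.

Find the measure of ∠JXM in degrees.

1. ∠GUM = 53°  [linear pair at U on GJ]
2. ∠MGU = 50°  [M on GX, U on GJ]
3. ∠GMU = 77°  [△GMU]
4. ∠UMX = 103°  [linear pair at M on GX]
5. ∠JXM = 77°  [MU∥XJ, co-interior at X–M]

∠JXM = 77°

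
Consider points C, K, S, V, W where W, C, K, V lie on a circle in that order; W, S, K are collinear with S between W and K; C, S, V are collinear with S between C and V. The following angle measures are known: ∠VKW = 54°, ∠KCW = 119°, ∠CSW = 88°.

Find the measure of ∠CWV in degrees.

1. ∠VCW = 54°  [same arc WV]
2. ∠KVW = 61°  [cyclic WCKV, opposite ∠C+∠V]
3. ∠KSV = 88°  [vertical angles at S]
4. ∠KWV = 65°  [△WKV]
5. ∠VSW = 92°  [linear pair at S on WK]
6. ∠CVW = 23°  [△WSV]
7. ∠CWV = 103°  [△WCV]

∠CWV = 103°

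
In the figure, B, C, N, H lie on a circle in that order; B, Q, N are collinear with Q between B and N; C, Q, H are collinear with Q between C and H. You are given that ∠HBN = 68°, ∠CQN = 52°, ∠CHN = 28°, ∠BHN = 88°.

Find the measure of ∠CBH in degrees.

∠CBH = 96°

1. ∠HCN = 68°  [same arc NH]
2. ∠CNH = 84°  [△CNH]
3. ∠CBH = 96°  [cyclic BCNH, opposite ∠B+∠N]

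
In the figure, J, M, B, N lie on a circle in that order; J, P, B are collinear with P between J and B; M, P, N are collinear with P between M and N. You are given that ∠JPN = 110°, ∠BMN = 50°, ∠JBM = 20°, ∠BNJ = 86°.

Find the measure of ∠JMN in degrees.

1. ∠BJN = 50°  [same arc BN]
2. ∠JBN = 44°  [△JBN]
3. ∠JMN = 44°  [same arc JN]

∠JMN = 44°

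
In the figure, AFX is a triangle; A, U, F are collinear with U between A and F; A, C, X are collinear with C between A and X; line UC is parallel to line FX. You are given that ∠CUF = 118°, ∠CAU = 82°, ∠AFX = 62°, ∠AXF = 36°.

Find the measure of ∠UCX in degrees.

∠UCX = 144°

1. ∠AUC = 62°  [linear pair at U on AF]
2. ∠ACU = 36°  [△AUC]
3. ∠UCX = 144°  [linear pair at C on AX]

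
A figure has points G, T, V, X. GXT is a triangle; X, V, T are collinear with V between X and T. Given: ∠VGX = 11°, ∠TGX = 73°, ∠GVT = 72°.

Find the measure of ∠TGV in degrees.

1. ∠GVX = 108°  [linear pair at V on XT]
2. ∠GXV = 61°  [△GXV]
3. ∠GXT = 61°  [V on ray XT]
4. ∠GTX = 46°  [△GXT]
5. ∠GTV = 46°  [V on ray TX]
6. ∠TGV = 62°  [△GVT]

∠TGV = 62°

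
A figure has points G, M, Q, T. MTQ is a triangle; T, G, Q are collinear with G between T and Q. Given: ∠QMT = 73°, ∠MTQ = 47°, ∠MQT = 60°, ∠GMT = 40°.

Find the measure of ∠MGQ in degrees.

∠MGQ = 87°

1. ∠GTM = 47°  [G on ray TQ]
2. ∠MGT = 93°  [△MTG]
3. ∠MGQ = 87°  [linear pair at G on TQ]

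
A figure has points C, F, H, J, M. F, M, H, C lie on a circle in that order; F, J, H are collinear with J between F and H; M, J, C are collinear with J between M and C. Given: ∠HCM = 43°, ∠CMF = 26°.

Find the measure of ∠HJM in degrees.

1. ∠HFM = 43°  [same arc MH]
2. ∠FJM = 111°  [△FJM]
3. ∠HJM = 69°  [linear pair at J on FH]

∠HJM = 69°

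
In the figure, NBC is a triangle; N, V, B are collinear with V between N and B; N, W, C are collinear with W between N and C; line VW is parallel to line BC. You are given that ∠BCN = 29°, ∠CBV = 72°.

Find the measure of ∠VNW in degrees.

1. ∠CBN = 72°  [V on ray BN]
2. ∠BNC = 79°  [△NBC]
3. ∠VNW = 79°  [V on NB, W on NC]

∠VNW = 79°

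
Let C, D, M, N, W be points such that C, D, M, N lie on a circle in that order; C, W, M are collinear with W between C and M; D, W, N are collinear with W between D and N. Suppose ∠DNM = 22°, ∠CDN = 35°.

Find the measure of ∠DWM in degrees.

∠DWM = 57°

1. ∠DCM = 22°  [same arc DM]
2. ∠CWD = 123°  [△CWD]
3. ∠DWM = 57°  [linear pair at W on CM]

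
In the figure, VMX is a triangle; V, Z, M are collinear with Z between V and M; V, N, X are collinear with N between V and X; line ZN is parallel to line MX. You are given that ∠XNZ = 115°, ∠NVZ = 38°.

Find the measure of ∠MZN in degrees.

1. ∠VNZ = 65°  [linear pair at N on VX]
2. ∠NZV = 77°  [△VZN]
3. ∠MZN = 103°  [linear pair at Z on VM]

∠MZN = 103°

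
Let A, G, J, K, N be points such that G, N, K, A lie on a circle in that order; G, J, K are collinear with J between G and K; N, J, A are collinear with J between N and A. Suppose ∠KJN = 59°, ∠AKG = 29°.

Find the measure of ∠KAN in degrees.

∠KAN = 30°

1. ∠AJG = 59°  [vertical angles at J]
2. ∠AJK = 121°  [linear pair at J on GK]
3. ∠KAN = 30°  [△KJA]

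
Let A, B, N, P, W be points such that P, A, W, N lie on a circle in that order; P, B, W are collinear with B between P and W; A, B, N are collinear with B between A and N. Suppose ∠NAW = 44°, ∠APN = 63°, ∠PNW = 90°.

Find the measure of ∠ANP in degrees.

1. ∠NPW = 44°  [same arc WN]
2. ∠NWP = 46°  [△PWN]
3. ∠NAP = 46°  [same arc PN]
4. ∠ANP = 71°  [△PAN]

∠ANP = 71°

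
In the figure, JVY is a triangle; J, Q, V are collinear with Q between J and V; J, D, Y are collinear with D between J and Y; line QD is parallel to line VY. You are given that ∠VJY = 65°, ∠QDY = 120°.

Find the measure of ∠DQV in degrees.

∠DQV = 125°

1. ∠DJQ = 65°  [Q on JV, D on JY]
2. ∠JDQ = 60°  [linear pair at D on JY]
3. ∠DQJ = 55°  [△JQD]
4. ∠DQV = 125°  [linear pair at Q on JV]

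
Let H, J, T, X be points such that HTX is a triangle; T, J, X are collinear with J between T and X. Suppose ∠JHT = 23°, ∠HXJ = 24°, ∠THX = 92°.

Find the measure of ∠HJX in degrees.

∠HJX = 87°

1. ∠HXT = 24°  [J on ray XT]
2. ∠HTX = 64°  [△HTX]
3. ∠HTJ = 64°  [J on ray TX]
4. ∠HJT = 93°  [△HTJ]
5. ∠HJX = 87°  [linear pair at J on TX]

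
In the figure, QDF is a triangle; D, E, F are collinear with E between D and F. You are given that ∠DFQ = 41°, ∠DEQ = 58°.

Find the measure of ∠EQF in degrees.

∠EQF = 17°

1. ∠EFQ = 41°  [E on ray FD]
2. ∠FEQ = 122°  [linear pair at E on DF]
3. ∠EQF = 17°  [△QEF]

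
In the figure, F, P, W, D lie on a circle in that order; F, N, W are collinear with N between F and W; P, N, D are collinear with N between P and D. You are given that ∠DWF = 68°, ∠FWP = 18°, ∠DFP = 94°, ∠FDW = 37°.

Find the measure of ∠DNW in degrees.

∠DNW = 93°

1. ∠DFW = 75°  [△FWD]
2. ∠FDP = 18°  [same arc FP]
3. ∠DNF = 87°  [△FND]
4. ∠DNW = 93°  [linear pair at N on FW]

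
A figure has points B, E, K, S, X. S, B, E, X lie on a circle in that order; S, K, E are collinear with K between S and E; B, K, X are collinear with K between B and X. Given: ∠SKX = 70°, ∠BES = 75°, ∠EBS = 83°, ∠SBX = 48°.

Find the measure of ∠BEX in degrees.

∠BEX = 123°

1. ∠BKE = 70°  [vertical angles at K]
2. ∠EKX = 110°  [linear pair at K on SE]
3. ∠EBX = 35°  [△BKE]
4. ∠SEX = 48°  [same arc SX]
5. ∠BXE = 22°  [△EKX]
6. ∠BEX = 123°  [△BEX]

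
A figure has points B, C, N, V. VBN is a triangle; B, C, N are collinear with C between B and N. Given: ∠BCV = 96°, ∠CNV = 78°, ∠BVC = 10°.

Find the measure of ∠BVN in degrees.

∠BVN = 28°

1. ∠CBV = 74°  [△VBC]
2. ∠BNV = 78°  [C on ray NB]
3. ∠NBV = 74°  [C on ray BN]
4. ∠BVN = 28°  [△VBN]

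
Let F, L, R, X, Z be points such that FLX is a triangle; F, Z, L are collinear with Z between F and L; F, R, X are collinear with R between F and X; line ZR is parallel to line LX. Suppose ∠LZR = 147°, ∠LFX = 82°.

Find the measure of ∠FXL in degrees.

∠FXL = 65°

1. ∠FZR = 33°  [linear pair at Z on FL]
2. ∠RFZ = 82°  [Z on FL, R on FX]
3. ∠FRZ = 65°  [△FZR]
4. ∠FXL = 65°  [ZR∥LX, corresponding at R]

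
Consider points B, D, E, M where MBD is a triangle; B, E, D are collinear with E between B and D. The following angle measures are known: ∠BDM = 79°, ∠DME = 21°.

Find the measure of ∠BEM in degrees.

1. ∠EDM = 79°  [E on ray DB]
2. ∠DEM = 80°  [△MED]
3. ∠BEM = 100°  [linear pair at E on BD]

∠BEM = 100°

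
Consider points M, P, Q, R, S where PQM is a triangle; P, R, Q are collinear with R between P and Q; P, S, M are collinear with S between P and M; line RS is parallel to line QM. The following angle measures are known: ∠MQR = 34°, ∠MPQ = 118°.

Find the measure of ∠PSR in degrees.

1. ∠MQP = 34°  [R on ray QP]
2. ∠PMQ = 28°  [△PQM]
3. ∠PSR = 28°  [RS∥QM, corresponding at S]

∠PSR = 28°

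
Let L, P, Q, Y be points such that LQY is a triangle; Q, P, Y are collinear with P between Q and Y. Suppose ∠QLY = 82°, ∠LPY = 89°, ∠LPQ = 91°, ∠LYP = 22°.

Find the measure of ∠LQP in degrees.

1. ∠LYQ = 22°  [P on ray YQ]
2. ∠LQY = 76°  [△LQY]
3. ∠LQP = 76°  [P on ray QY]

∠LQP = 76°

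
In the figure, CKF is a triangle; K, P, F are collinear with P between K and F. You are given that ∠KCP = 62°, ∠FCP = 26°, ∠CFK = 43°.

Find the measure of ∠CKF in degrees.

∠CKF = 49°

1. ∠CFP = 43°  [P on ray FK]
2. ∠CPF = 111°  [△CPF]
3. ∠CPK = 69°  [linear pair at P on KF]
4. ∠CKP = 49°  [△CKP]
5. ∠CKF = 49°  [P on ray KF]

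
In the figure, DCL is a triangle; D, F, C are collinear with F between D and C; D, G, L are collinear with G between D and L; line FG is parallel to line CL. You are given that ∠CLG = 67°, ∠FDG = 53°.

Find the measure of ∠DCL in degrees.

∠DCL = 60°

1. ∠CLD = 67°  [G on ray LD]
2. ∠CDL = 53°  [F on DC, G on DL]
3. ∠DCL = 60°  [△DCL]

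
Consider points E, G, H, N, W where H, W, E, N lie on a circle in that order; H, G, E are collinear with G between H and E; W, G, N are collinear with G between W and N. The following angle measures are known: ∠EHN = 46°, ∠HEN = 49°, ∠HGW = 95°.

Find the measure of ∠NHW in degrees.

∠NHW = 82°

1. ∠EWN = 46°  [same arc EN]
2. ∠HWN = 49°  [same arc HN]
3. ∠EGW = 85°  [linear pair at G on HE]
4. ∠HEW = 49°  [△WGE]
5. ∠HNW = 49°  [same arc HW]
6. ∠NHW = 82°  [△HWN]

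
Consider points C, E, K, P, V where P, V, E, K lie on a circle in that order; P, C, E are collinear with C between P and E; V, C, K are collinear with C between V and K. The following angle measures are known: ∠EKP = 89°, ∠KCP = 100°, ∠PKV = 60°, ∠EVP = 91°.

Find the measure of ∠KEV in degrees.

1. ∠ECV = 100°  [vertical angles at C]
2. ∠PEV = 60°  [same arc PV]
3. ∠EPV = 29°  [△PVE]
4. ∠EVK = 20°  [△VCE]
5. ∠EKV = 29°  [same arc VE]
6. ∠KEV = 131°  [△VEK]

∠KEV = 131°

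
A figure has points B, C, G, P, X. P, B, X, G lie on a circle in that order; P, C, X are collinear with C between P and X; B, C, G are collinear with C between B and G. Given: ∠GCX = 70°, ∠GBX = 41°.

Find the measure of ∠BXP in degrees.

∠BXP = 29°

1. ∠BCP = 70°  [vertical angles at C]
2. ∠BCX = 110°  [linear pair at C on PX]
3. ∠BXP = 29°  [△BCX]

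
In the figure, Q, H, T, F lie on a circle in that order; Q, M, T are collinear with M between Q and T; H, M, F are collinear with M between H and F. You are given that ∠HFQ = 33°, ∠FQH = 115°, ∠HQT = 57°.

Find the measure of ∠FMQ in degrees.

1. ∠FHQ = 32°  [△QHF]
2. ∠HFT = 57°  [same arc HT]
3. ∠FTQ = 32°  [same arc QF]
4. ∠FMT = 91°  [△TMF]
5. ∠FMQ = 89°  [linear pair at M on QT]

∠FMQ = 89°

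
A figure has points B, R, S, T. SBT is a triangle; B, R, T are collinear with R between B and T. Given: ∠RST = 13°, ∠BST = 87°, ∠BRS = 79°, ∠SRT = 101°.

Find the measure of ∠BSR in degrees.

∠BSR = 74°

1. ∠RTS = 66°  [△SRT]
2. ∠BTS = 66°  [R on ray TB]
3. ∠SBT = 27°  [△SBT]
4. ∠RBS = 27°  [R on ray BT]
5. ∠BSR = 74°  [△SBR]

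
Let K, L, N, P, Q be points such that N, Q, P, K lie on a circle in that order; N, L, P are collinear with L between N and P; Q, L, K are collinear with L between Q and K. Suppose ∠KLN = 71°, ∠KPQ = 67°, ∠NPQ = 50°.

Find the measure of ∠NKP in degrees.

∠NKP = 104°

1. ∠KNQ = 113°  [cyclic NQPK, opposite ∠N+∠P]
2. ∠NKQ = 50°  [same arc NQ]
3. ∠KQN = 17°  [△NQK]
4. ∠KNP = 59°  [△NLK]
5. ∠KPN = 17°  [same arc NK]
6. ∠NKP = 104°  [△NPK]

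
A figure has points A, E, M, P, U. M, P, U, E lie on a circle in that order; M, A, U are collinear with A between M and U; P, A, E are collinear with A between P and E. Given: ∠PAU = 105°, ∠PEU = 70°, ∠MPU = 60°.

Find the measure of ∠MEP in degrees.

1. ∠PMU = 70°  [same arc PU]
2. ∠MUP = 50°  [△MPU]
3. ∠MEP = 50°  [same arc MP]

∠MEP = 50°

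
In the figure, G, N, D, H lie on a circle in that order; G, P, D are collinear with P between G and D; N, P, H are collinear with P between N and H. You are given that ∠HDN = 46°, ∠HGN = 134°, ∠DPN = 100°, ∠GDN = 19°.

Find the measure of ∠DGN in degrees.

∠DGN = 73°

1. ∠DNH = 61°  [△NPD]
2. ∠DHN = 73°  [△NDH]
3. ∠DGN = 73°  [same arc ND]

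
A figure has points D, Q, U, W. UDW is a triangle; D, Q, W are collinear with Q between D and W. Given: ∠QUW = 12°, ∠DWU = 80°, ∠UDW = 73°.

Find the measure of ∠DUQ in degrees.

∠DUQ = 15°

1. ∠QWU = 80°  [Q on ray WD]
2. ∠QDU = 73°  [Q on ray DW]
3. ∠UQW = 88°  [△UQW]
4. ∠DQU = 92°  [linear pair at Q on DW]
5. ∠DUQ = 15°  [△UDQ]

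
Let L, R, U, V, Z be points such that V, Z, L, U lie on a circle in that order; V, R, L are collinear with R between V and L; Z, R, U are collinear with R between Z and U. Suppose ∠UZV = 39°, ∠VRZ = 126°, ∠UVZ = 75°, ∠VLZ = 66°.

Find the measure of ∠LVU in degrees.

∠LVU = 60°

1. ∠LRZ = 54°  [linear pair at R on VL]
2. ∠LZU = 60°  [△ZRL]
3. ∠LVU = 60°  [same arc LU]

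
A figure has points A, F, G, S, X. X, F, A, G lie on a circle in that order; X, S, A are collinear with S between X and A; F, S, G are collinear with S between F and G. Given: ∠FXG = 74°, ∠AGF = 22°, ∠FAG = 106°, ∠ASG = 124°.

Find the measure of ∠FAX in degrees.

∠FAX = 72°

1. ∠AFG = 52°  [△FAG]
2. ∠FSX = 124°  [vertical angles at S]
3. ∠ASF = 56°  [linear pair at S on XA]
4. ∠FAX = 72°  [△FSA]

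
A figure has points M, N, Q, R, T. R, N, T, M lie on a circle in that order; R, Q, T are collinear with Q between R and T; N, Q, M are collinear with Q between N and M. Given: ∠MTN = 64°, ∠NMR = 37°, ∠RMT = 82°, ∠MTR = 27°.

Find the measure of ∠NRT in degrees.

∠NRT = 45°

1. ∠NTR = 37°  [same arc RN]
2. ∠RNT = 98°  [cyclic RNTM, opposite ∠N+∠M]
3. ∠NRT = 45°  [△RNT]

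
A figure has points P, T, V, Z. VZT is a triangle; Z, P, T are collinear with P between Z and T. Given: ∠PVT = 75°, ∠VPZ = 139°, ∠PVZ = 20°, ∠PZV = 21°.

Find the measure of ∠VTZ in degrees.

1. ∠TPV = 41°  [linear pair at P on ZT]
2. ∠PTV = 64°  [△VPT]
3. ∠VTZ = 64°  [P on ray TZ]

∠VTZ = 64°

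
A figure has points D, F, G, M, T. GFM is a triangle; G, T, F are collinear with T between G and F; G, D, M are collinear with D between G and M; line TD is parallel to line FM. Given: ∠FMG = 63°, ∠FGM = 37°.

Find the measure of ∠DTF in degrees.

∠DTF = 100°

1. ∠GFM = 80°  [△GFM]
2. ∠DTG = 80°  [TD∥FM, corresponding at T]
3. ∠DTF = 100°  [linear pair at T on GF]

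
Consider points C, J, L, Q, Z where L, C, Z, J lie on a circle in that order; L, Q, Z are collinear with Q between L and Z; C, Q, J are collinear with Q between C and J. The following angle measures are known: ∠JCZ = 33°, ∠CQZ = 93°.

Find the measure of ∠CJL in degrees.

∠CJL = 54°

1. ∠JLZ = 33°  [same arc ZJ]
2. ∠JQL = 93°  [vertical angles at Q]
3. ∠CJL = 54°  [△LQJ]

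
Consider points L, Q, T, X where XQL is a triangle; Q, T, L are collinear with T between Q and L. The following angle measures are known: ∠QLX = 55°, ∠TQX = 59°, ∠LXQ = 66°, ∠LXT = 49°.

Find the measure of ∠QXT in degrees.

∠QXT = 17°

1. ∠TLX = 55°  [T on ray LQ]
2. ∠LTX = 76°  [△XTL]
3. ∠QTX = 104°  [linear pair at T on QL]
4. ∠QXT = 17°  [△XQT]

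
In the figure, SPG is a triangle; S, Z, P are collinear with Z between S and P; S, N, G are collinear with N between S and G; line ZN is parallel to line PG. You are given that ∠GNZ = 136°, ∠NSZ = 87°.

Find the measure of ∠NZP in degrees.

1. ∠SNZ = 44°  [linear pair at N on SG]
2. ∠NZS = 49°  [△SZN]
3. ∠NZP = 131°  [linear pair at Z on SP]

∠NZP = 131°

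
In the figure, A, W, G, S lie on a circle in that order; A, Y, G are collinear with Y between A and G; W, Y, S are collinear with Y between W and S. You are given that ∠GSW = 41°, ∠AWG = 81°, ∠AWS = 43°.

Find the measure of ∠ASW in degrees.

1. ∠GAW = 41°  [same arc WG]
2. ∠AGW = 58°  [△AWG]
3. ∠ASW = 58°  [same arc AW]

∠ASW = 58°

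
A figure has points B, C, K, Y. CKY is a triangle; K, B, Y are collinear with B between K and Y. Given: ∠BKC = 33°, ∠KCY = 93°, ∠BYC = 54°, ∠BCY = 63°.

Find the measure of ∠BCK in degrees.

∠BCK = 30°

1. ∠CBY = 63°  [△CBY]
2. ∠CBK = 117°  [linear pair at B on KY]
3. ∠BCK = 30°  [△CKB]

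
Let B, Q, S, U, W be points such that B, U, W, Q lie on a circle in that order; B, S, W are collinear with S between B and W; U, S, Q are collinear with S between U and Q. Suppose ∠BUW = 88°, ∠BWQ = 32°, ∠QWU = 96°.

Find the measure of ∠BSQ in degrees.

∠BSQ = 60°

1. ∠BQW = 92°  [cyclic BUWQ, opposite ∠U+∠Q]
2. ∠BUQ = 32°  [same arc BQ]
3. ∠QBW = 56°  [△BWQ]
4. ∠QBU = 84°  [cyclic BUWQ, opposite ∠B+∠W]
5. ∠BQU = 64°  [△BUQ]
6. ∠BSQ = 60°  [△BSQ]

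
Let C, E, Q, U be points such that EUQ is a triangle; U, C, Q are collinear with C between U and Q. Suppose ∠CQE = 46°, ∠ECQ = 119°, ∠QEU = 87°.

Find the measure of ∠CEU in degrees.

1. ∠EQU = 46°  [C on ray QU]
2. ∠ECU = 61°  [linear pair at C on UQ]
3. ∠EUQ = 47°  [△EUQ]
4. ∠CUE = 47°  [C on ray UQ]
5. ∠CEU = 72°  [△EUC]

∠CEU = 72°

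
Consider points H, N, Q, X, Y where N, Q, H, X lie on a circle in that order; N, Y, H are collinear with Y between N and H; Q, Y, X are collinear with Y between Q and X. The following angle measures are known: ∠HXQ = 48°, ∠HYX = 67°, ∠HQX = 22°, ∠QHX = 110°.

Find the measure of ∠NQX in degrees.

∠NQX = 65°

1. ∠HNQ = 48°  [same arc QH]
2. ∠NYQ = 67°  [vertical angles at Y]
3. ∠NQX = 65°  [△NYQ]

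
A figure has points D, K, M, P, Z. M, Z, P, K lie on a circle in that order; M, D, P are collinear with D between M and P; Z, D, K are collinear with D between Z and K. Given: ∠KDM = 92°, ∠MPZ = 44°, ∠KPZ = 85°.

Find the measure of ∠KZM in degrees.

1. ∠MKZ = 44°  [same arc MZ]
2. ∠KMZ = 95°  [cyclic MZPK, opposite ∠M+∠P]
3. ∠KZM = 41°  [△MZK]

∠KZM = 41°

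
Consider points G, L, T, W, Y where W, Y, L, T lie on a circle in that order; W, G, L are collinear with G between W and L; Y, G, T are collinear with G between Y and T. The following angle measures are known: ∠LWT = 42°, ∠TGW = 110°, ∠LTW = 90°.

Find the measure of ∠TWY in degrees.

1. ∠TLW = 48°  [△WLT]
2. ∠WTY = 28°  [△WGT]
3. ∠TYW = 48°  [same arc WT]
4. ∠TWY = 104°  [△WYT]

∠TWY = 104°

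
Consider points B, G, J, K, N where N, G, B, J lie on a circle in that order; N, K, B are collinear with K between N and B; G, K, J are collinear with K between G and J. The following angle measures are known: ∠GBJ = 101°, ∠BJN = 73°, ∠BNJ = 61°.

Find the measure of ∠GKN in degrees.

1. ∠JBN = 46°  [△NBJ]
2. ∠BGJ = 61°  [same arc BJ]
3. ∠JGN = 46°  [same arc NJ]
4. ∠BJG = 18°  [△GBJ]
5. ∠BNG = 18°  [same arc GB]
6. ∠GKN = 116°  [△NKG]

∠GKN = 116°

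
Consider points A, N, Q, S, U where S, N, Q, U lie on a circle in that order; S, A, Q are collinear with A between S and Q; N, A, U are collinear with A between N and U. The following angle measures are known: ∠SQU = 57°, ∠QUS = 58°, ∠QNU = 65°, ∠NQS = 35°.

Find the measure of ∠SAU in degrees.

∠SAU = 80°

1. ∠QSU = 65°  [△SQU]
2. ∠NUS = 35°  [same arc SN]
3. ∠SAU = 80°  [△SAU]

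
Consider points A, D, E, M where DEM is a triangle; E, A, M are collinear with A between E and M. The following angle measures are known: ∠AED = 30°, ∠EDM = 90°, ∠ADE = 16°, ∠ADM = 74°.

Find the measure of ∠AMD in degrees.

∠AMD = 60°

1. ∠DEM = 30°  [A on ray EM]
2. ∠DME = 60°  [△DEM]
3. ∠AMD = 60°  [A on ray ME]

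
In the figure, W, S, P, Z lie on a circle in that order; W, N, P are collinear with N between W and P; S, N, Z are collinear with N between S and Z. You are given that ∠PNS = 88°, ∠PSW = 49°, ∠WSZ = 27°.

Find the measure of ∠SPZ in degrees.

∠SPZ = 97°

1. ∠WNZ = 88°  [vertical angles at N]
2. ∠PZW = 131°  [cyclic WSPZ, opposite ∠S+∠Z]
3. ∠WPZ = 27°  [same arc WZ]
4. ∠PNZ = 92°  [linear pair at N on WP]
5. ∠PWZ = 22°  [△WPZ]
6. ∠PZS = 61°  [△PNZ]
7. ∠PSZ = 22°  [same arc PZ]
8. ∠SPZ = 97°  [△SPZ]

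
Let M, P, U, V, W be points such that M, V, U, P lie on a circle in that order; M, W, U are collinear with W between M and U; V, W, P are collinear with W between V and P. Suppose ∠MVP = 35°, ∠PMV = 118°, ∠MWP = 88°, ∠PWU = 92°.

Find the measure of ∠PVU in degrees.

∠PVU = 65°

1. ∠MUP = 35°  [same arc MP]
2. ∠PUV = 62°  [cyclic MVUP, opposite ∠M+∠U]
3. ∠UPV = 53°  [△UWP]
4. ∠PVU = 65°  [△VUP]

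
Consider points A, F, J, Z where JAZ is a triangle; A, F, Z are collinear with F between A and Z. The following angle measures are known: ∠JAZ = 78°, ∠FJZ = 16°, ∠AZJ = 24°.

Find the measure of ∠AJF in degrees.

1. ∠FAJ = 78°  [F on ray AZ]
2. ∠FZJ = 24°  [F on ray ZA]
3. ∠JFZ = 140°  [△JFZ]
4. ∠AFJ = 40°  [linear pair at F on AZ]
5. ∠AJF = 62°  [△JAF]

∠AJF = 62°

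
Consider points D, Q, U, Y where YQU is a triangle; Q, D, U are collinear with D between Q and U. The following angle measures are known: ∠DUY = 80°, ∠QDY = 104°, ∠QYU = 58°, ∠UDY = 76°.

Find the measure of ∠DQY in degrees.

∠DQY = 42°

1. ∠QUY = 80°  [D on ray UQ]
2. ∠UQY = 42°  [△YQU]
3. ∠DQY = 42°  [D on ray QU]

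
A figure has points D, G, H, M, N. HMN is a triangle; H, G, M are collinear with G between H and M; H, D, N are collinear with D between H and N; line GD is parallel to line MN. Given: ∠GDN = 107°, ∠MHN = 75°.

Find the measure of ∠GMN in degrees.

∠GMN = 32°

1. ∠GDH = 73°  [linear pair at D on HN]
2. ∠DHG = 75°  [G on HM, D on HN]
3. ∠DGH = 32°  [△HGD]
4. ∠DGM = 148°  [linear pair at G on HM]
5. ∠GMN = 32°  [GD∥MN, co-interior at M–G]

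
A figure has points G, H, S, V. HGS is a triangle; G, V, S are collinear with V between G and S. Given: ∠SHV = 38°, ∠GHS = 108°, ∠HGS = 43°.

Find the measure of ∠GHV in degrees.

1. ∠GSH = 29°  [△HGS]
2. ∠HGV = 43°  [V on ray GS]
3. ∠HSV = 29°  [V on ray SG]
4. ∠HVS = 113°  [△HVS]
5. ∠GVH = 67°  [linear pair at V on GS]
6. ∠GHV = 70°  [△HGV]

∠GHV = 70°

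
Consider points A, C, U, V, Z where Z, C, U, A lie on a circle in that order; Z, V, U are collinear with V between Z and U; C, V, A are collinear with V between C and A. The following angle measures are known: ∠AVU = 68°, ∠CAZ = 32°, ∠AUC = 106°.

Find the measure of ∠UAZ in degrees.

1. ∠AVZ = 112°  [linear pair at V on ZU]
2. ∠AZU = 36°  [△ZVA]
3. ∠AZC = 74°  [cyclic ZCUA, opposite ∠Z+∠U]
4. ∠ACZ = 74°  [△ZCA]
5. ∠AUZ = 74°  [same arc ZA]
6. ∠UAZ = 70°  [△ZUA]

∠UAZ = 70°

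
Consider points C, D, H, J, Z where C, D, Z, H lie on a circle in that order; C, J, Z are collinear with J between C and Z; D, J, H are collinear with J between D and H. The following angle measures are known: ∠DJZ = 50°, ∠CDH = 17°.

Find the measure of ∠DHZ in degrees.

1. ∠CJH = 50°  [vertical angles at J]
2. ∠CZH = 17°  [same arc CH]
3. ∠HJZ = 130°  [linear pair at J on CZ]
4. ∠DHZ = 33°  [△ZJH]

∠DHZ = 33°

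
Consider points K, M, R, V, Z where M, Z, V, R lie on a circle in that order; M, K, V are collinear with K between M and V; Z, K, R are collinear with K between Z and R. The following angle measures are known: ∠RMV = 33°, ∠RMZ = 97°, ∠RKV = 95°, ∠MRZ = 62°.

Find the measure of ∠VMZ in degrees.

∠VMZ = 64°

1. ∠MZR = 21°  [△MZR]
2. ∠MKZ = 95°  [vertical angles at K]
3. ∠VMZ = 64°  [△MKZ]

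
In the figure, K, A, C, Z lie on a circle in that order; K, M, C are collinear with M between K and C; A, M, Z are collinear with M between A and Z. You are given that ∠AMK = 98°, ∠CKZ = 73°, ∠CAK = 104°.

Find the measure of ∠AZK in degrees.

∠AZK = 25°

1. ∠CMZ = 98°  [vertical angles at M]
2. ∠KMZ = 82°  [linear pair at M on KC]
3. ∠AZK = 25°  [△KMZ]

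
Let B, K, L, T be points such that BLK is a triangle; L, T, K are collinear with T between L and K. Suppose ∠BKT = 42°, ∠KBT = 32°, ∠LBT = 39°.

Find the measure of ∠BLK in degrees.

1. ∠BTK = 106°  [△BTK]
2. ∠BTL = 74°  [linear pair at T on LK]
3. ∠BLT = 67°  [△BLT]
4. ∠BLK = 67°  [T on ray LK]

∠BLK = 67°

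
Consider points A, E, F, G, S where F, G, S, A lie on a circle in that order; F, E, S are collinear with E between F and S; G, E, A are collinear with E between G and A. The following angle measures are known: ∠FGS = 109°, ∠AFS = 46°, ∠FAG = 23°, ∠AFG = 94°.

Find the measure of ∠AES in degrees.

∠AES = 69°

1. ∠FAS = 71°  [cyclic FGSA, opposite ∠G+∠A]
2. ∠AGS = 46°  [same arc SA]
3. ∠ASF = 63°  [△FSA]
4. ∠ASG = 86°  [cyclic FGSA, opposite ∠F+∠S]
5. ∠GAS = 48°  [△GSA]
6. ∠AES = 69°  [△SEA]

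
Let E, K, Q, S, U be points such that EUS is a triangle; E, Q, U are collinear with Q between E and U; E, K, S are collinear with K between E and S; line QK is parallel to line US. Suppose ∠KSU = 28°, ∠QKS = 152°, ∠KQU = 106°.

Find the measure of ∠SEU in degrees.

1. ∠EKQ = 28°  [linear pair at K on ES]
2. ∠EQK = 74°  [linear pair at Q on EU]
3. ∠KEQ = 78°  [△EQK]
4. ∠SEU = 78°  [Q on EU, K on ES]

∠SEU = 78°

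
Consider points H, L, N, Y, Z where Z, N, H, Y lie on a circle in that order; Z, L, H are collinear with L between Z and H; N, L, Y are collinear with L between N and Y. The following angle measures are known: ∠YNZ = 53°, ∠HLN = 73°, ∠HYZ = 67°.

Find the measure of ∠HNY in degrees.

1. ∠YHZ = 53°  [same arc ZY]
2. ∠HZY = 60°  [△ZHY]
3. ∠HNY = 60°  [same arc HY]

∠HNY = 60°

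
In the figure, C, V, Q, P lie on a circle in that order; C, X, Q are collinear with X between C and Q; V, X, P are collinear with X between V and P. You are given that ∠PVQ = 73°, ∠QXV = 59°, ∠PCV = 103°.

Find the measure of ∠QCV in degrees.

1. ∠PQV = 77°  [cyclic CVQP, opposite ∠C+∠Q]
2. ∠QPV = 30°  [△VQP]
3. ∠QCV = 30°  [same arc VQ]

∠QCV = 30°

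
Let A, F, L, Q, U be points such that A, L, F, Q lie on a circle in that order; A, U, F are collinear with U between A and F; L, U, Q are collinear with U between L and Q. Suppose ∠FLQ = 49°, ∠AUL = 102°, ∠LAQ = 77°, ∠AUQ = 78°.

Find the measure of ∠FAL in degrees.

∠FAL = 28°

1. ∠LFQ = 103°  [cyclic ALFQ, opposite ∠A+∠F]
2. ∠FQL = 28°  [△LFQ]
3. ∠FAL = 28°  [same arc LF]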